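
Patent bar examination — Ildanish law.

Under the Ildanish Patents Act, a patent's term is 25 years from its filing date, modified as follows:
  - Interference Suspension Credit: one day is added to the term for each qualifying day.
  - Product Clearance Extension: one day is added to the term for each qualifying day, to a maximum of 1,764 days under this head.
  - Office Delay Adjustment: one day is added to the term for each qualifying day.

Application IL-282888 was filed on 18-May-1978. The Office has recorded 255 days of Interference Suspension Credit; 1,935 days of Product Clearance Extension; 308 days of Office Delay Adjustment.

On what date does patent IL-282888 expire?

Base term: filing date + 25 years → 18 May 2003.
Interference Suspension Credit: +255 days → 28 January 2004.
Product Clearance Extension: 1935 days claimed exceeds the 1764-day cap, so +1764 days → 26 November 2008.
Office Delay Adjustment: +308 days → 30 September 2009.

September 30, 2009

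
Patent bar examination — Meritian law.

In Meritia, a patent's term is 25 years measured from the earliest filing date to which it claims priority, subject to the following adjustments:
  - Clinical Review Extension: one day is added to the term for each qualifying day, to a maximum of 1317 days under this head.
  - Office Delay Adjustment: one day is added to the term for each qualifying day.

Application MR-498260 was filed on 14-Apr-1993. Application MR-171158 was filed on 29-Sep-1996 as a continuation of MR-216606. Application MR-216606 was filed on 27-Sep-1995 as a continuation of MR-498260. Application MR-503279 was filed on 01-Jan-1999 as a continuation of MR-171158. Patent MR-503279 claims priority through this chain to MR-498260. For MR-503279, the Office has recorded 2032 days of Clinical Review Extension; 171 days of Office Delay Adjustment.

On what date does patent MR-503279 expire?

Earliest priority filing: 14 April 1993.
Base term: 14 April 1993 + 25 years → 14 April 2018.
Clinical Review Extension: 2032 days claimed exceeds the 1317-day cap, so +1317 days → 21 November 2021.
Office Delay Adjustment: +171 days → 11 May 2022.

2022-05-11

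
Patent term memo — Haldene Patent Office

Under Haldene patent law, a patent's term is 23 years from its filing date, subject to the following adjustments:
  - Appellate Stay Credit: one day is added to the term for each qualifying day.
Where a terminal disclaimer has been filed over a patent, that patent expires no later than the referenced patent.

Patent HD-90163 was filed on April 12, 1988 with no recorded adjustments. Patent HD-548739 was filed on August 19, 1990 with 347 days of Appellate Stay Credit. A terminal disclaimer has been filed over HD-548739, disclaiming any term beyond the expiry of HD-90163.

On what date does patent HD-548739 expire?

Natural term of HD-548739:
  Base: filing + 23 years → 19 August 2013.
  Appellate Stay Credit: +347 days → 1 August 2014.
Expiry of referenced patent HD-90163:
  Base: filing + 23 years → 12 April 2011.
Terminal disclaimer: HD-548739 expires on the earlier of 1 August 2014 and 12 April 2011.

2011-04-12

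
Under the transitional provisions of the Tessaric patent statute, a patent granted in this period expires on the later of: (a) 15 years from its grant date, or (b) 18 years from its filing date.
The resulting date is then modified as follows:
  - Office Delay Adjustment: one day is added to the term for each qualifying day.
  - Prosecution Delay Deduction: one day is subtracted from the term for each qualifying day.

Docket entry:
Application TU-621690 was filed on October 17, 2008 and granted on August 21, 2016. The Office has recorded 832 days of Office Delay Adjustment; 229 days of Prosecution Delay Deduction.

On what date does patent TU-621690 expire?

2033-04-15

(a) grant + 15 years → 21 August 2031.
(b) filing + 18 years → 17 October 2026.
Later of the two: 21 August 2031.
Office Delay Adjustment: +832 days → 30 November 2033.
Prosecution Delay Deduction: −229 days → 15 April 2033.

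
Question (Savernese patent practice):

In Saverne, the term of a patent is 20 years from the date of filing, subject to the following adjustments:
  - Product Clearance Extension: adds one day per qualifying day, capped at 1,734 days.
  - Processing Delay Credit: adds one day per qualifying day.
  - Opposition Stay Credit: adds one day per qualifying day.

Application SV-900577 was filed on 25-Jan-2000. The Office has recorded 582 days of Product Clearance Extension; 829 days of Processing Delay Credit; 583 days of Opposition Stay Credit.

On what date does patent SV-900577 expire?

Base term: filing date + 20 years → 25 January 2020.
Product Clearance Extension: 582 days (within the 1734-day cap) → +582 days → 29 August 2021.
Processing Delay Credit: +829 days → 6 December 2023.
Opposition Stay Credit: +583 days → 11 July 2025.

2025-07-11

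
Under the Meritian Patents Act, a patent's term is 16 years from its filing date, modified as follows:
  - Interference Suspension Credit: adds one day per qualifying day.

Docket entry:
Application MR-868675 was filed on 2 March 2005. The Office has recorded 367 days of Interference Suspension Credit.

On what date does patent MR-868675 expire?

Base term: filing date + 16 years → 2 March 2021.
Interference Suspension Credit: +367 days → 4 March 2022.

2022-03-04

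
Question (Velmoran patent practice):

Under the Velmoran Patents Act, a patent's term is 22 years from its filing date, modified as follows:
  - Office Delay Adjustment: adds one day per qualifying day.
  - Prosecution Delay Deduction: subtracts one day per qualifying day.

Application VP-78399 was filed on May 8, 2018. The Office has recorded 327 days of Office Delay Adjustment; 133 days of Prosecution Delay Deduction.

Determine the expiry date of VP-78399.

2040-11-18

Base term: filing date + 22 years → 8 May 2040.
Office Delay Adjustment: +327 days → 31 March 2041.
Prosecution Delay Deduction: −133 days → 18 November 2040.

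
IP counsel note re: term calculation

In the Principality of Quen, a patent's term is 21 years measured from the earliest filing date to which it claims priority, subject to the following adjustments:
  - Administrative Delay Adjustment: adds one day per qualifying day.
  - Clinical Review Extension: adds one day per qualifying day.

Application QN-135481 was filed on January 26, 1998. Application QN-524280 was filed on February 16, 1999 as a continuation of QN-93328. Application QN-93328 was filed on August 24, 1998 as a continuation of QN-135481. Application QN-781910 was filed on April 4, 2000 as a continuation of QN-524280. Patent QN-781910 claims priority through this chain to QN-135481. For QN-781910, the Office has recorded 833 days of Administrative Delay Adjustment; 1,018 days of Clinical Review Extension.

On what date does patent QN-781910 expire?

2024-02-20

Earliest priority filing: 26 January 1998.
Base term: 26 January 1998 + 21 years → 26 January 2019.
Administrative Delay Adjustment: +833 days → 8 May 2021.
Clinical Review Extension: +1018 days → 20 February 2024.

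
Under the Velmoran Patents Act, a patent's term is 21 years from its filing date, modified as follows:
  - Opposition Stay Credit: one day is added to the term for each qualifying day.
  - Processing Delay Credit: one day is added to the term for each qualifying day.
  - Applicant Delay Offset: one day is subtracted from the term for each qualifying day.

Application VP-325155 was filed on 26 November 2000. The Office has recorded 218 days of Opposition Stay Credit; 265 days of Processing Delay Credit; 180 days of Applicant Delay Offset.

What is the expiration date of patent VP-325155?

Base term: filing date + 21 years → 26 November 2021.
Opposition Stay Credit: +218 days → 2 July 2022.
Processing Delay Credit: +265 days → 24 March 2023.
Applicant Delay Offset: −180 days → 25 September 2022.

September 25, 2022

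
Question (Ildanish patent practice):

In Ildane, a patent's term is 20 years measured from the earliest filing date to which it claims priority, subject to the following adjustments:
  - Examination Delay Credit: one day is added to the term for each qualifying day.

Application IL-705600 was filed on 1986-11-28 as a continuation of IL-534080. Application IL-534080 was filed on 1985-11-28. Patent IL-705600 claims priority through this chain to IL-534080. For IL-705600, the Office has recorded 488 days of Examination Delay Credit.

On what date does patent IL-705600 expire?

Earliest priority filing: 28 November 1985.
Base term: 28 November 1985 + 20 years → 28 November 2005.
Examination Delay Credit: +488 days → 31 March 2007.

March 31, 2007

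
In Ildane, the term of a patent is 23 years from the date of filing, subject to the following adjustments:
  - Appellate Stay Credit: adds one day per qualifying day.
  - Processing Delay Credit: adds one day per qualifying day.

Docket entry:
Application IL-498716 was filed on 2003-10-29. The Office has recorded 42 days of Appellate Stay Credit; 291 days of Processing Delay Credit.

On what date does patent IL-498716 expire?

Base term: filing date + 23 years → 29 October 2026.
Appellate Stay Credit: +42 days → 10 December 2026.
Processing Delay Credit: +291 days → 27 September 2027.

2027-09-27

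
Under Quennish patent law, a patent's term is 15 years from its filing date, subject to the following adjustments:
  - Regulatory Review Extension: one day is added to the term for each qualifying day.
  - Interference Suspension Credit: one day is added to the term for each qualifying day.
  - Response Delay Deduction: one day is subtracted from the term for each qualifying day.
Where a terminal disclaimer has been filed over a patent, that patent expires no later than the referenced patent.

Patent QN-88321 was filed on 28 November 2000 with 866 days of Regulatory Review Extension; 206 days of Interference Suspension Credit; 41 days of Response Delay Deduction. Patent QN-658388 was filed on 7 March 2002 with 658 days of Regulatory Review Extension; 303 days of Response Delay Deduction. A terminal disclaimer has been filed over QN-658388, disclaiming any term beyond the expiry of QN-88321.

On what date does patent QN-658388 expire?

2018-02-25

Natural term of QN-658388:
  Base: filing + 15 years → 7 March 2017.
  Regulatory Review Extension: +658 days → 25 December 2018.
  Response Delay Deduction: −303 days → 25 February 2018.
Expiry of referenced patent QN-88321:
  Base: filing + 15 years → 28 November 2015.
  Regulatory Review Extension: +866 days → 12 April 2018.
  Interference Suspension Credit: +206 days → 4 November 2018.
  Response Delay Deduction: −41 days → 24 September 2018.
Terminal disclaimer: QN-658388 expires on the earlier of 25 February 2018 and 24 September 2018.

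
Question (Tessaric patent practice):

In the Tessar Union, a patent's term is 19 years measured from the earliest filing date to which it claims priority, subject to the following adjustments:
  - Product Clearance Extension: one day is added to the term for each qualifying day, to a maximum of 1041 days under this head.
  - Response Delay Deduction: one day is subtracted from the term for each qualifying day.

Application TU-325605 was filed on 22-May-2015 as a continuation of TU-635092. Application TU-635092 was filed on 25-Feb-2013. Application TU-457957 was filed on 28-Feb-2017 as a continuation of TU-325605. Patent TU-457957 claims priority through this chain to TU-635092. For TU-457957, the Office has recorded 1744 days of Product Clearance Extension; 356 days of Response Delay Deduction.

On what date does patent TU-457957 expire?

2034-01-10

Earliest priority filing: 25 February 2013.
Base term: 25 February 2013 + 19 years → 25 February 2032.
Product Clearance Extension: 1744 days claimed exceeds the 1041-day cap, so +1041 days → 1 January 2035.
Response Delay Deduction: −356 days → 10 January 2034.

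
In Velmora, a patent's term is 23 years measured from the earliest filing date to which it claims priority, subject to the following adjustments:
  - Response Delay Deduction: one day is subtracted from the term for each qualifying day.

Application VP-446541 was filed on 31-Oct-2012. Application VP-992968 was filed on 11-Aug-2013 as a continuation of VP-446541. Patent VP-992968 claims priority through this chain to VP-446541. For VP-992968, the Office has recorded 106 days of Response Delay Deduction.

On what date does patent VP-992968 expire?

Earliest priority filing: 31 October 2012.
Base term: 31 October 2012 + 23 years → 31 October 2035.
Response Delay Deduction: −106 days → 17 July 2035.

July 17, 2035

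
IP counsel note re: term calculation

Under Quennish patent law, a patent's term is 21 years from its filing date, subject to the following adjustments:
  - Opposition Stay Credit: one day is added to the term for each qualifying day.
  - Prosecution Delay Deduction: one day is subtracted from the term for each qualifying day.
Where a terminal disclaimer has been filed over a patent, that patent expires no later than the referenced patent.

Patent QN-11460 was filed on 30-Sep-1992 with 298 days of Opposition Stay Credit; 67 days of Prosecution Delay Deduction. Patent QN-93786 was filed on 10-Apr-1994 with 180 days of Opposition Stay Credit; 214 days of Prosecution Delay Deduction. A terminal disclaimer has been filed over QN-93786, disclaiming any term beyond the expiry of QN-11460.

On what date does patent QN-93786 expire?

May 19, 2014

Natural term of QN-93786:
  Base: filing + 21 years → 10 April 2015.
  Opposition Stay Credit: +180 days → 7 October 2015.
  Prosecution Delay Deduction: −214 days → 7 March 2015.
Expiry of referenced patent QN-11460:
  Base: filing + 21 years → 30 September 2013.
  Opposition Stay Credit: +298 days → 25 July 2014.
  Prosecution Delay Deduction: −67 days → 19 May 2014.
Terminal disclaimer: QN-93786 expires on the earlier of 7 March 2015 and 19 May 2014.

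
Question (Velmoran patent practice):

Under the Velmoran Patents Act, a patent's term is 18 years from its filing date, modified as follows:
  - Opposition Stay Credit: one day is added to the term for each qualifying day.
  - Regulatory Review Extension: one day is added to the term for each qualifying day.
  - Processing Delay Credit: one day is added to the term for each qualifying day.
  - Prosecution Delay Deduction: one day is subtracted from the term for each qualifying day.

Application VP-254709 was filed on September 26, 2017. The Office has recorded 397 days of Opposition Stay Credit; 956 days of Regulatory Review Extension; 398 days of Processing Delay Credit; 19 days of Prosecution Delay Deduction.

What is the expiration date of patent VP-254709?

Base term: filing date + 18 years → 26 September 2035.
Opposition Stay Credit: +397 days → 27 October 2036.
Regulatory Review Extension: +956 days → 10 June 2039.
Processing Delay Credit: +398 days → 12 July 2040.
Prosecution Delay Deduction: −19 days → 23 June 2040.

June 23, 2040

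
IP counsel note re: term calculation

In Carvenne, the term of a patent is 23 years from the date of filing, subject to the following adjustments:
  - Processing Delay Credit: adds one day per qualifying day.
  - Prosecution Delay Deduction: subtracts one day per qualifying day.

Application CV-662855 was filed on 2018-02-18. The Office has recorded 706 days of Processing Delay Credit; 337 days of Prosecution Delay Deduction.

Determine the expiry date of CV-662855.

February 22, 2042

Base term: filing date + 23 years → 18 February 2041.
Processing Delay Credit: +706 days → 25 January 2043.
Prosecution Delay Deduction: −337 days → 22 February 2042.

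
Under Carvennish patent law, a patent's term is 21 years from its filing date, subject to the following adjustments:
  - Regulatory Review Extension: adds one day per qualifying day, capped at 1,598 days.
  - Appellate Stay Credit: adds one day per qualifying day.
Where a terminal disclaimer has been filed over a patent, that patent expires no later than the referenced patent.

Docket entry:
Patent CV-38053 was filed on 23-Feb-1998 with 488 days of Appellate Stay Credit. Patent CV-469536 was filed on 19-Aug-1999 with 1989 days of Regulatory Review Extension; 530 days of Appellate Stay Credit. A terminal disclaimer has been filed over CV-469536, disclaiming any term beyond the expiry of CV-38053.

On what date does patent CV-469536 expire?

Natural term of CV-469536:
  Base: filing + 21 years → 19 August 2020.
  Regulatory Review Extension: 1989 days claimed exceeds the 1598-day cap, so +1598 days → 3 January 2025.
  Appellate Stay Credit: +530 days → 17 June 2026.
Expiry of referenced patent CV-38053:
  Base: filing + 21 years → 23 February 2019.
  Appellate Stay Credit: +488 days → 25 June 2020.
Terminal disclaimer: CV-469536 expires on the earlier of 17 June 2026 and 25 June 2020.

2020-06-25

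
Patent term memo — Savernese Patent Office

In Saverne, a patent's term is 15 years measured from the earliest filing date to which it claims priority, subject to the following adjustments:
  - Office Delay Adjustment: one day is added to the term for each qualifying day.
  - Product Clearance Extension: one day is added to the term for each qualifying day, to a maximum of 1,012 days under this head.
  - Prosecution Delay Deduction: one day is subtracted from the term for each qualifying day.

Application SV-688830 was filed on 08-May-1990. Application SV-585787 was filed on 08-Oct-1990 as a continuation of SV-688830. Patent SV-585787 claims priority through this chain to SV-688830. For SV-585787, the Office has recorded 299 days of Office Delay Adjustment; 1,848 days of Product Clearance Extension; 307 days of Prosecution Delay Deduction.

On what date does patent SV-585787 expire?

Earliest priority filing: 8 May 1990.
Base term: 8 May 1990 + 15 years → 8 May 2005.
Office Delay Adjustment: +299 days → 3 March 2006.
Product Clearance Extension: 1848 days claimed exceeds the 1012-day cap, so +1012 days → 9 December 2008.
Prosecution Delay Deduction: −307 days → 6 February 2008.

February 6, 2008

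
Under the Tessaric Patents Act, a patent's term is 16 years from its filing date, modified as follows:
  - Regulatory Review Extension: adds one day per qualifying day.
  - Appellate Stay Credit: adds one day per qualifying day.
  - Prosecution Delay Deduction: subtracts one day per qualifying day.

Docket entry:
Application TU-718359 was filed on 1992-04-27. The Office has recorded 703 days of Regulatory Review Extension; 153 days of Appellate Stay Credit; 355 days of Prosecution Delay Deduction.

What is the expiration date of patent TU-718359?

September 10, 2009

Base term: filing date + 16 years → 27 April 2008.
Regulatory Review Extension: +703 days → 31 March 2010.
Appellate Stay Credit: +153 days → 31 August 2010.
Prosecution Delay Deduction: −355 days → 10 September 2009.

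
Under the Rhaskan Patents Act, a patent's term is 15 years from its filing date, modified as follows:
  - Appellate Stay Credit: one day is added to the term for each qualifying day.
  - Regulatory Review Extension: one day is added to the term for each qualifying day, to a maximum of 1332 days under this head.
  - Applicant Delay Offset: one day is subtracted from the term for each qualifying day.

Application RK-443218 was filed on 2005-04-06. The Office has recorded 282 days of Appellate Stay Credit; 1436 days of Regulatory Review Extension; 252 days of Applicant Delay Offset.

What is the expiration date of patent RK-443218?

Base term: filing date + 15 years → 6 April 2020.
Appellate Stay Credit: +282 days → 13 January 2021.
Regulatory Review Extension: 1436 days claimed exceeds the 1332-day cap, so +1332 days → 6 September 2024.
Applicant Delay Offset: −252 days → 29 December 2023.

December 29, 2023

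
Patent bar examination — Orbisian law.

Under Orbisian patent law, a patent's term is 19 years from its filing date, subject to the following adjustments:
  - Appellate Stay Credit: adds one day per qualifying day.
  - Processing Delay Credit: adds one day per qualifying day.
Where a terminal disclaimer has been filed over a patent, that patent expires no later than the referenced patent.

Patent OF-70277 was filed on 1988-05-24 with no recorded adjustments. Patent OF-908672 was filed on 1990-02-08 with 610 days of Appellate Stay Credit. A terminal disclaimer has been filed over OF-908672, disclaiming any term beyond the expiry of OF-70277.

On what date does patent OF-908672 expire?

Natural term of OF-908672:
  Base: filing + 19 years → 8 February 2009.
  Appellate Stay Credit: +610 days → 11 October 2010.
Expiry of referenced patent OF-70277:
  Base: filing + 19 years → 24 May 2007.
Terminal disclaimer: OF-908672 expires on the earlier of 11 October 2010 and 24 May 2007.

May 24, 2007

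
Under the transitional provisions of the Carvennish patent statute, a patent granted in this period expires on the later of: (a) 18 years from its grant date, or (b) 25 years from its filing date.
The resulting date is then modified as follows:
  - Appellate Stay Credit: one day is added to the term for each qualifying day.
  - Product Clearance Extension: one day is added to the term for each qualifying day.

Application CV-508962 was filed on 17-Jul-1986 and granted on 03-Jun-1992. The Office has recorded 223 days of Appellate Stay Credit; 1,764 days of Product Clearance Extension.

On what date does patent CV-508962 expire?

December 24, 2016

(a) grant + 18 years → 3 June 2010.
(b) filing + 25 years → 17 July 2011.
Later of the two: 17 July 2011.
Appellate Stay Credit: +223 days → 25 February 2012.
Product Clearance Extension: +1764 days → 24 December 2016.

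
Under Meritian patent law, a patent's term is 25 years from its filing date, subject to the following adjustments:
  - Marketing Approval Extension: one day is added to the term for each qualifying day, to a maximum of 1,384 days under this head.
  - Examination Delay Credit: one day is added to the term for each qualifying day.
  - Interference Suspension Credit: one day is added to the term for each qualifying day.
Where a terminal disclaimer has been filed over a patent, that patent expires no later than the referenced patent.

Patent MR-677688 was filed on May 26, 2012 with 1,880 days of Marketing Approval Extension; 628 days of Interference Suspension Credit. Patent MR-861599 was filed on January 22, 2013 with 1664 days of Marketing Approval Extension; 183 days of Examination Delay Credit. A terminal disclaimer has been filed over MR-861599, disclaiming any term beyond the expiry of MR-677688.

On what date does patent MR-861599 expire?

Natural term of MR-861599:
  Base: filing + 25 years → 22 January 2038.
  Marketing Approval Extension: 1664 days claimed exceeds the 1384-day cap, so +1384 days → 6 November 2041.
  Examination Delay Credit: +183 days → 8 May 2042.
Expiry of referenced patent MR-677688:
  Base: filing + 25 years → 26 May 2037.
  Marketing Approval Extension: 1880 days claimed exceeds the 1384-day cap, so +1384 days → 10 March 2041.
  Interference Suspension Credit: +628 days → 28 November 2042.
Terminal disclaimer: MR-861599 expires on the earlier of 8 May 2042 and 28 November 2042.

May 8, 2042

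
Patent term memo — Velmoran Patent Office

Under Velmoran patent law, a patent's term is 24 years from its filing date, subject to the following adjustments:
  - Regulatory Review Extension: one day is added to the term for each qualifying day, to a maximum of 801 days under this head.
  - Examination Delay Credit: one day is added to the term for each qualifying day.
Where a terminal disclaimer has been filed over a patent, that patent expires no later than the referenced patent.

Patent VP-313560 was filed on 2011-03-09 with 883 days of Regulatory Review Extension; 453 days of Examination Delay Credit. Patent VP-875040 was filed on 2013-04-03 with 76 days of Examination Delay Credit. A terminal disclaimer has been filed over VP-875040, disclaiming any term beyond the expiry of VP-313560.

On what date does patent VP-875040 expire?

Natural term of VP-875040:
  Base: filing + 24 years → 3 April 2037.
  Examination Delay Credit: +76 days → 18 June 2037.
Expiry of referenced patent VP-313560:
  Base: filing + 24 years → 9 March 2035.
  Regulatory Review Extension: 883 days claimed exceeds the 801-day cap, so +801 days → 18 May 2037.
  Examination Delay Credit: +453 days → 14 August 2038.
Terminal disclaimer: VP-875040 expires on the earlier of 18 June 2037 and 14 August 2038.

2037-06-18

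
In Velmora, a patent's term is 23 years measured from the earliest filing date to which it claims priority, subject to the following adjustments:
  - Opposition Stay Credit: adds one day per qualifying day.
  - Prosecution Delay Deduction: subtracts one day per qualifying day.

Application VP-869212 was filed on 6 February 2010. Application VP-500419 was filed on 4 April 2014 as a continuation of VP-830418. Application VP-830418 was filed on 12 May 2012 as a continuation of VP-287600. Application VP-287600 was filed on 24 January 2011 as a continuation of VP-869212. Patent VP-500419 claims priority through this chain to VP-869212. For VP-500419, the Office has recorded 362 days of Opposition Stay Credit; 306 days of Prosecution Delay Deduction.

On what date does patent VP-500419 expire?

Earliest priority filing: 6 February 2010.
Base term: 6 February 2010 + 23 years → 6 February 2033.
Opposition Stay Credit: +362 days → 3 February 2034.
Prosecution Delay Deduction: −306 days → 3 April 2033.

2033-04-03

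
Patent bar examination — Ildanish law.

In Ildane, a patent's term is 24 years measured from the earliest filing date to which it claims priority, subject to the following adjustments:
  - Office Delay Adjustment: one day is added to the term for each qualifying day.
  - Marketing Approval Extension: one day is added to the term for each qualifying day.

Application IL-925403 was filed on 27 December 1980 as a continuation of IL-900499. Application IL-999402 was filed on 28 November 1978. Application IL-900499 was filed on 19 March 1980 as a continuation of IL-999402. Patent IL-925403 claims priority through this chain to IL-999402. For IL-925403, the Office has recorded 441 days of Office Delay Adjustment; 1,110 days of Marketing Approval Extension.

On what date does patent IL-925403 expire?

Earliest priority filing: 28 November 1978.
Base term: 28 November 1978 + 24 years → 28 November 2002.
Office Delay Adjustment: +441 days → 12 February 2004.
Marketing Approval Extension: +1110 days → 26 February 2007.

2007-02-26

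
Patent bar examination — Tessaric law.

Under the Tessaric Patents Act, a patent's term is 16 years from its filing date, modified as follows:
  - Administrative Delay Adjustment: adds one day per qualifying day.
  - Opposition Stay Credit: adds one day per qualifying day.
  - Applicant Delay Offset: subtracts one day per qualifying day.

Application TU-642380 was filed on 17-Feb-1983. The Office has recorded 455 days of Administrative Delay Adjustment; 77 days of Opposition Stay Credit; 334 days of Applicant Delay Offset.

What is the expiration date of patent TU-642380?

Base term: filing date + 16 years → 17 February 1999.
Administrative Delay Adjustment: +455 days → 17 May 2000.
Opposition Stay Credit: +77 days → 2 August 2000.
Applicant Delay Offset: −334 days → 3 September 1999.

September 3, 1999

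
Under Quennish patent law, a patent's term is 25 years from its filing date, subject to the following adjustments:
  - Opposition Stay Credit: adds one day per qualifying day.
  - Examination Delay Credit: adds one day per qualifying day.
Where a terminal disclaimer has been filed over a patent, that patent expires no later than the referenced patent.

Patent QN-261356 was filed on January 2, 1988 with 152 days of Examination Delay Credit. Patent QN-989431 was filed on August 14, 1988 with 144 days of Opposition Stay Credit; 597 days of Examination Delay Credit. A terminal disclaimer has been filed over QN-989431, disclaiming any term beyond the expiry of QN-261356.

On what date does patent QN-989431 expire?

Natural term of QN-989431:
  Base: filing + 25 years → 14 August 2013.
  Opposition Stay Credit: +144 days → 5 January 2014.
  Examination Delay Credit: +597 days → 25 August 2015.
Expiry of referenced patent QN-261356:
  Base: filing + 25 years → 2 January 2013.
  Examination Delay Credit: +152 days → 3 June 2013.
Terminal disclaimer: QN-989431 expires on the earlier of 25 August 2015 and 3 June 2013.

June 3, 2013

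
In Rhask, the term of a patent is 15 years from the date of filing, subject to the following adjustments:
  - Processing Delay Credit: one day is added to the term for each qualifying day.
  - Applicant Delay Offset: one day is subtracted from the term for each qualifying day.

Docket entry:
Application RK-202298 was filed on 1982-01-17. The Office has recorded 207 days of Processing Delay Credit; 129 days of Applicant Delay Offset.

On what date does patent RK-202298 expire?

1997-04-05

Base term: filing date + 15 years → 17 January 1997.
Processing Delay Credit: +207 days → 12 August 1997.
Applicant Delay Offset: −129 days → 5 April 1997.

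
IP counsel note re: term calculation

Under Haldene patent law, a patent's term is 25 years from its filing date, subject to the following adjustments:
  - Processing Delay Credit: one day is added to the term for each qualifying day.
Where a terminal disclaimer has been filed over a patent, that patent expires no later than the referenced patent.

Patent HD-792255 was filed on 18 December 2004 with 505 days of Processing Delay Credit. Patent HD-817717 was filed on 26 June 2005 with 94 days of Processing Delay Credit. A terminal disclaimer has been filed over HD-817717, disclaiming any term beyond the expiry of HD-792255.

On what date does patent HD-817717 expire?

Natural term of HD-817717:
  Base: filing + 25 years → 26 June 2030.
  Processing Delay Credit: +94 days → 28 September 2030.
Expiry of referenced patent HD-792255:
  Base: filing + 25 years → 18 December 2029.
  Processing Delay Credit: +505 days → 7 May 2031.
Terminal disclaimer: HD-817717 expires on the earlier of 28 September 2030 and 7 May 2031.

2030-09-28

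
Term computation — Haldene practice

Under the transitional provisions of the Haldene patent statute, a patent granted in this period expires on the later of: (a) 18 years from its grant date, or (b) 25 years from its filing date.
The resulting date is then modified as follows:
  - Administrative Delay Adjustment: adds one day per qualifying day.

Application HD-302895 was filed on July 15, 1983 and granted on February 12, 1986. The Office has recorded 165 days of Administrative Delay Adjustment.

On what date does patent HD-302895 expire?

2008-12-27

(a) grant + 18 years → 12 February 2004.
(b) filing + 25 years → 15 July 2008.
Later of the two: 15 July 2008.
Administrative Delay Adjustment: +165 days → 27 December 2008.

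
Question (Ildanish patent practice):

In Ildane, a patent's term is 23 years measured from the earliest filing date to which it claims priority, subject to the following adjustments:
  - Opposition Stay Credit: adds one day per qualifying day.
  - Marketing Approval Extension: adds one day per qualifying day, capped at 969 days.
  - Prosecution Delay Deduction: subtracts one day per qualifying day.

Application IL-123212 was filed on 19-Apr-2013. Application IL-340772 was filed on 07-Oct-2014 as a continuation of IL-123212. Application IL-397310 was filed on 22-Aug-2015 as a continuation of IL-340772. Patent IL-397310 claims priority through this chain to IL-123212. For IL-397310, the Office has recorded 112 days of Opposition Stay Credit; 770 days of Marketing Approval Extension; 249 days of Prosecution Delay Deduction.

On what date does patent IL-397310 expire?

Earliest priority filing: 19 April 2013.
Base term: 19 April 2013 + 23 years → 19 April 2036.
Opposition Stay Credit: +112 days → 9 August 2036.
Marketing Approval Extension: 770 days (within the 969-day cap) → +770 days → 18 September 2038.
Prosecution Delay Deduction: −249 days → 12 January 2038.

2038-01-12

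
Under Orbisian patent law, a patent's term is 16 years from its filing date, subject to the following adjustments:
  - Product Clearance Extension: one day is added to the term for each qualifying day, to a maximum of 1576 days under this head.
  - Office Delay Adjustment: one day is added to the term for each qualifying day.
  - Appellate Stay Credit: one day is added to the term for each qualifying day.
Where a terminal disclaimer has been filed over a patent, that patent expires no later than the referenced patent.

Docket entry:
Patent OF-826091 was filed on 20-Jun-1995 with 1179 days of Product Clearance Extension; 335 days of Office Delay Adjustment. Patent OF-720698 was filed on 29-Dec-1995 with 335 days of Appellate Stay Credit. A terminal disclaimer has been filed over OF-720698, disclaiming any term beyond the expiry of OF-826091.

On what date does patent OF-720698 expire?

2012-11-28

Natural term of OF-720698:
  Base: filing + 16 years → 29 December 2011.
  Appellate Stay Credit: +335 days → 28 November 2012.
Expiry of referenced patent OF-826091:
  Base: filing + 16 years → 20 June 2011.
  Product Clearance Extension: 1179 days (within the 1576-day cap) → +1179 days → 11 September 2014.
  Office Delay Adjustment: +335 days → 12 August 2015.
Terminal disclaimer: OF-720698 expires on the earlier of 28 November 2012 and 12 August 2015.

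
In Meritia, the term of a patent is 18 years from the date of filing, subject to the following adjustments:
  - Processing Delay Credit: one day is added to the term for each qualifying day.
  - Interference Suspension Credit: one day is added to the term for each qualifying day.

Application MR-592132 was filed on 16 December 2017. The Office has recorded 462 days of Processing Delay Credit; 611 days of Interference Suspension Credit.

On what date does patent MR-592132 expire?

Base term: filing date + 18 years → 16 December 2035.
Processing Delay Credit: +462 days → 22 March 2037.
Interference Suspension Credit: +611 days → 23 November 2038.

2038-11-23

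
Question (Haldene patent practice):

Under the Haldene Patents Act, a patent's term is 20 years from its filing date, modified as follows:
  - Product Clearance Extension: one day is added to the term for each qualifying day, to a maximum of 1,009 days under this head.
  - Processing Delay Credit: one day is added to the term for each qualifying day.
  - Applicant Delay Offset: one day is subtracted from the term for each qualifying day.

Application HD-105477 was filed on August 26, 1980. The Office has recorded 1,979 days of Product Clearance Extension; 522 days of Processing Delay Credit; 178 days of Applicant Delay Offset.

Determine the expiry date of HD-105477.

May 10, 2004

Base term: filing date + 20 years → 26 August 2000.
Product Clearance Extension: 1979 days claimed exceeds the 1009-day cap, so +1009 days → 1 June 2003.
Processing Delay Credit: +522 days → 4 November 2004.
Applicant Delay Offset: −178 days → 10 May 2004.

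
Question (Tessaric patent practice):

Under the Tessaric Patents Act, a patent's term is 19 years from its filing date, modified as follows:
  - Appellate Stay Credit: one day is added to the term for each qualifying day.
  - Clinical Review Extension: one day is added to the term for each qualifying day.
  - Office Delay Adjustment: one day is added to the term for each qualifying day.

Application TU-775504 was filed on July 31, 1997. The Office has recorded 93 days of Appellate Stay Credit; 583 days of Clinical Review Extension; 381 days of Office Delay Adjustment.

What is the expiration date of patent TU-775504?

Base term: filing date + 19 years → 31 July 2016.
Appellate Stay Credit: +93 days → 1 November 2016.
Clinical Review Extension: +583 days → 7 June 2018.
Office Delay Adjustment: +381 days → 23 June 2019.

2019-06-23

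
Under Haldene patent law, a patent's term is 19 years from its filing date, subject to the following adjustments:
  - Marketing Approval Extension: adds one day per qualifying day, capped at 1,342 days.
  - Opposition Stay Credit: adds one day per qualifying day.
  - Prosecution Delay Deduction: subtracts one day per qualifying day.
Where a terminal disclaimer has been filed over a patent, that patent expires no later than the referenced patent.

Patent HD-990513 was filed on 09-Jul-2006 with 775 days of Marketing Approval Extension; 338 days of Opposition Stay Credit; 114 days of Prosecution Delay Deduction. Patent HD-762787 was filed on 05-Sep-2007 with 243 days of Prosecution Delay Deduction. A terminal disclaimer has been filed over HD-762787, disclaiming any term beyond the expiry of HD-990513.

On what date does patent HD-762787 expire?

Natural term of HD-762787:
  Base: filing + 19 years → 5 September 2026.
  Prosecution Delay Deduction: −243 days → 5 January 2026.
Expiry of referenced patent HD-990513:
  Base: filing + 19 years → 9 July 2025.
  Marketing Approval Extension: 775 days (within the 1342-day cap) → +775 days → 23 August 2027.
  Opposition Stay Credit: +338 days → 26 July 2028.
  Prosecution Delay Deduction: −114 days → 3 April 2028.
Terminal disclaimer: HD-762787 expires on the earlier of 5 January 2026 and 3 April 2028.

January 5, 2026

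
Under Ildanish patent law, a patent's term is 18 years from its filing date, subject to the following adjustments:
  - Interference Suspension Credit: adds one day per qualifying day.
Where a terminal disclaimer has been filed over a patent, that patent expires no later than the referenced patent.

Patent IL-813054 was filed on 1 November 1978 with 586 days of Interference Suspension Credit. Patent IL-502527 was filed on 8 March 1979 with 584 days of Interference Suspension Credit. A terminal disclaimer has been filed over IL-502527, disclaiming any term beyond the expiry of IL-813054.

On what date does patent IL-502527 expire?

Natural term of IL-502527:
  Base: filing + 18 years → 8 March 1997.
  Interference Suspension Credit: +584 days → 13 October 1998.
Expiry of referenced patent IL-813054:
  Base: filing + 18 years → 1 November 1996.
  Interference Suspension Credit: +586 days → 10 June 1998.
Terminal disclaimer: IL-502527 expires on the earlier of 13 October 1998 and 10 June 1998.

1998-06-10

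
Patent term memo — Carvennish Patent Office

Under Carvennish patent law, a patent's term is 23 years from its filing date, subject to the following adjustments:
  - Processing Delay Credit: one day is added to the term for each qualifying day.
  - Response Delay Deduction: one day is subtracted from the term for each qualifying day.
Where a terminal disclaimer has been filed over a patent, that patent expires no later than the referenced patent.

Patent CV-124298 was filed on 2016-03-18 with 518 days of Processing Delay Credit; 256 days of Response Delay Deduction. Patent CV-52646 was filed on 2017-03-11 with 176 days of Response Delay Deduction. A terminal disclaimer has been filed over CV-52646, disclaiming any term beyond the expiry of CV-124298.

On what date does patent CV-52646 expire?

Natural term of CV-52646:
  Base: filing + 23 years → 11 March 2040.
  Response Delay Deduction: −176 days → 17 September 2039.
Expiry of referenced patent CV-124298:
  Base: filing + 23 years → 18 March 2039.
  Processing Delay Credit: +518 days → 17 August 2040.
  Response Delay Deduction: −256 days → 5 December 2039.
Terminal disclaimer: CV-52646 expires on the earlier of 17 September 2039 and 5 December 2039.

September 17, 2039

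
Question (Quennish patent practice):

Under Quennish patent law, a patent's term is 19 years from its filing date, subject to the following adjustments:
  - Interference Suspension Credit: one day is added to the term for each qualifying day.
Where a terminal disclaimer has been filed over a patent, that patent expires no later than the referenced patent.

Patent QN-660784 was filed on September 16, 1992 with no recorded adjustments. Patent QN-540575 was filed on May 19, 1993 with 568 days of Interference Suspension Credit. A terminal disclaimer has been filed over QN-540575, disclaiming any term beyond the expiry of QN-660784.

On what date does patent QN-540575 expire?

2011-09-16

Natural term of QN-540575:
  Base: filing + 19 years → 19 May 2012.
  Interference Suspension Credit: +568 days → 8 December 2013.
Expiry of referenced patent QN-660784:
  Base: filing + 19 years → 16 September 2011.
Terminal disclaimer: QN-540575 expires on the earlier of 8 December 2013 and 16 September 2011.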